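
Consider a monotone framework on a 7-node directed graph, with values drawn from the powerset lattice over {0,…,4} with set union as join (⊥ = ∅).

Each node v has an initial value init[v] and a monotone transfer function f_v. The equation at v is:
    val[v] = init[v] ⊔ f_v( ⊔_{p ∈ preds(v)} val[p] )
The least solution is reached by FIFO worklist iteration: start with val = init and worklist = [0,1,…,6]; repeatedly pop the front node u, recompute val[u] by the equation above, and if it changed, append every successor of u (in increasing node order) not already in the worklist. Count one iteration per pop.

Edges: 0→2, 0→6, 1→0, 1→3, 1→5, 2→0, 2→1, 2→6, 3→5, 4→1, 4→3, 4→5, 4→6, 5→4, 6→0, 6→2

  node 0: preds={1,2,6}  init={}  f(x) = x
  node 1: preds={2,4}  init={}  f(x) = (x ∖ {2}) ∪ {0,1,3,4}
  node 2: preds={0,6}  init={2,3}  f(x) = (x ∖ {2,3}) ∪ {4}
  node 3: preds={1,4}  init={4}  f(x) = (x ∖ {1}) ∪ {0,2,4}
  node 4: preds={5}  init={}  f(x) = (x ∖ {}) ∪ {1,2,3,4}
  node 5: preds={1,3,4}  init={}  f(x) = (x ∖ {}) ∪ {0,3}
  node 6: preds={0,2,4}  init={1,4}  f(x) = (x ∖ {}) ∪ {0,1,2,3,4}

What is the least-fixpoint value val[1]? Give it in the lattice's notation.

{0,1,3,4}

Iteration log — 17 steps:
  step 1. node 0  ⊔preds={1,2,3,4}  new={1,2,3,4}  old={}  +wl: 
  step 2. node 1  ⊔preds={2,3}  new={0,1,3,4}  old={}  +wl: 0
  step 3. node 2  ⊔preds={1,2,3,4}  new={1,2,3,4}  old={2,3}  +wl: 1
  step 4. node 3  ⊔preds={0,1,3,4}  new={0,2,3,4}  old={4}  +wl: 
  step 5. node 4  ⊔preds={}  new={1,2,3,4}  old={}  +wl: 3
  step 6. node 5  ⊔preds={0,1,2,3,4}  new={0,1,2,3,4}  old={}  +wl: 4
  step 7. node 6  ⊔preds={1,2,3,4}  new={0,1,2,3,4}  old={1,4}  +wl: 2
  step 8. node 0  ⊔preds={0,1,2,3,4}  new={0,1,2,3,4}  old={1,2,3,4}  +wl: 6
  step 9. node 1  ⊔preds={1,2,3,4}  new={0,1,3,4}  stable
  step 10. node 3  ⊔preds={0,1,2,3,4}  new={0,2,3,4}  stable
  step 11. node 4  ⊔preds={0,1,2,3,4}  new={0,1,2,3,4}  old={1,2,3,4}  +wl: 1,3,5
  step 12. node 2  ⊔preds={0,1,2,3,4}  new={0,1,2,3,4}  old={1,2,3,4}  +wl: 0
  step 13. node 6  ⊔preds={0,1,2,3,4}  new={0,1,2,3,4}  stable
  step 14. node 1  ⊔preds={0,1,2,3,4}  new={0,1,3,4}  stable
  step 15. node 3  ⊔preds={0,1,2,3,4}  new={0,2,3,4}  stable
  step 16. node 5  ⊔preds={0,1,2,3,4}  new={0,1,2,3,4}  stable
  step 17. node 0  ⊔preds={0,1,2,3,4}  new={0,1,2,3,4}  stable

Least fixpoint reached:
  node 0: {0,1,2,3,4}
  node 1: {0,1,3,4}
  node 2: {0,1,2,3,4}
  node 3: {0,2,3,4}
  node 4: {0,1,2,3,4}
  node 5: {0,1,2,3,4}
  node 6: {0,1,2,3,4}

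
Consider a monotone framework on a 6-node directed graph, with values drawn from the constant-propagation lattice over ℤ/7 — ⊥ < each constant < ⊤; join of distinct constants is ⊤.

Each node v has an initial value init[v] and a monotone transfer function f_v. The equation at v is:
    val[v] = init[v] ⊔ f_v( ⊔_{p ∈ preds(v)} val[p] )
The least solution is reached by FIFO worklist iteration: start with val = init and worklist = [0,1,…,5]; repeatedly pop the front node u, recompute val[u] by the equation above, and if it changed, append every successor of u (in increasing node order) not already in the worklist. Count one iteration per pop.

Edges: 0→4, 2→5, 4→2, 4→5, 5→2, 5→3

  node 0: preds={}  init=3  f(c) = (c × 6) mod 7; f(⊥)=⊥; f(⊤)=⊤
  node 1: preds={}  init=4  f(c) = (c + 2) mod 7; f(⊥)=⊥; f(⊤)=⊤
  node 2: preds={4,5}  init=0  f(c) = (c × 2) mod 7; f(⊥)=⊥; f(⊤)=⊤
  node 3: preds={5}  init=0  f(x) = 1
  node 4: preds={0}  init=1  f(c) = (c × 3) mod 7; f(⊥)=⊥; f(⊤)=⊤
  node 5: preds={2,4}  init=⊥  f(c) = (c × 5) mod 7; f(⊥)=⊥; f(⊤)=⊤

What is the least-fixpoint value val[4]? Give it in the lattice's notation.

⊤

Trace (8 dequeues):
  [1] u=0 | in ⊥ | out 3 | ==
  [2] u=1 | in ⊥ | out 4 | ==
  [3] u=2 | in 1 | out ⊤ | prev 0 | push {}
  [4] u=3 | in ⊥ | out ⊤ | prev 0 | push {}
  [5] u=4 | in 3 | out ⊤ | prev 1 | push {2}
  [6] u=5 | in ⊤ | out ⊤ | prev ⊥ | push {3}
  [7] u=2 | in ⊤ | out ⊤ | ==
  [8] u=3 | in ⊤ | out ⊤ | ==

Converged values:
  [0] 3
  [1] 4
  [2] ⊤
  [3] ⊤
  [4] ⊤
  [5] ⊤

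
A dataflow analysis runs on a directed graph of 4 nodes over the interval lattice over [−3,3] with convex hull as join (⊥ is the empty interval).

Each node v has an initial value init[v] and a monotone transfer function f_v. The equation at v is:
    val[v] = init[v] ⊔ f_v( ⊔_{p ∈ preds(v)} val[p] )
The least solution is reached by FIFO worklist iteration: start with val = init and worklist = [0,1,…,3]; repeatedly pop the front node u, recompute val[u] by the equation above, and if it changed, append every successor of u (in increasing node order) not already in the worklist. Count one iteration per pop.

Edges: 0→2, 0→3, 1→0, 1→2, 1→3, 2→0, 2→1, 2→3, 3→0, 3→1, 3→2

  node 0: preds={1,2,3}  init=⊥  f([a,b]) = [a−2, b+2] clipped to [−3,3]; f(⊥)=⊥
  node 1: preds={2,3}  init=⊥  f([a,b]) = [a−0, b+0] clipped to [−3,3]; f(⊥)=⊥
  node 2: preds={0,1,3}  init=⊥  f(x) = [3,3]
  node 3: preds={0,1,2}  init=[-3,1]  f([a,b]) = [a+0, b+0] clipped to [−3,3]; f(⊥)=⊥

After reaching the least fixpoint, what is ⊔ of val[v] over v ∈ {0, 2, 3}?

Worklist (9 pops):
  #1 pop 0: in=[-3,1] → [-3,3] (was ⊥); enqueue []
  #2 pop 1: in=[-3,1] → [-3,1] (was ⊥); enqueue [0]
  #3 pop 2: in=[-3,3] → [3,3] (was ⊥); enqueue [1]
  #4 pop 3: in=[-3,3] → [-3,3] (was [-3,1]); enqueue [2]
  #5 pop 0: in=[-3,3] → [-3,3] (no change)
  #6 pop 1: in=[-3,3] → [-3,3] (was [-3,1]); enqueue [0,3]
  #7 pop 2: in=[-3,3] → [3,3] (no change)
  #8 pop 0: in=[-3,3] → [-3,3] (no change)
  #9 pop 3: in=[-3,3] → [-3,3] (no change)

Fixpoint:
  val[0] = [-3,3]
  val[1] = [-3,3]
  val[2] = [3,3]
  val[3] = [-3,3]

[-3,3]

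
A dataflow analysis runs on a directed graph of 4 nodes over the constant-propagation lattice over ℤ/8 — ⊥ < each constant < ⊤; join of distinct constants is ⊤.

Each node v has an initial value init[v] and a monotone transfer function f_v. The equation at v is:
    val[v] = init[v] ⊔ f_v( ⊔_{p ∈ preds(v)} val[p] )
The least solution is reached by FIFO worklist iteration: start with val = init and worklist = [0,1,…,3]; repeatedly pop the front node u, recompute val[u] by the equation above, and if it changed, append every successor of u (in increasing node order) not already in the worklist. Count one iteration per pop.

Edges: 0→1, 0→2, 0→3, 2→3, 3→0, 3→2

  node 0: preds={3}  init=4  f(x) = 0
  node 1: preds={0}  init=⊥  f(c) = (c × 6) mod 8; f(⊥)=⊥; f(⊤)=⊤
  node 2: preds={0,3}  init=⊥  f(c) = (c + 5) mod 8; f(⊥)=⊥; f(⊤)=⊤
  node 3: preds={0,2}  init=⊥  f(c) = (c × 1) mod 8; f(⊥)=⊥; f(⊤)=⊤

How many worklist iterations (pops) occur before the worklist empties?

Worklist (6 pops):
  #1 pop 0: in=⊥ → ⊤ (was 4); enqueue []
  #2 pop 1: in=⊤ → ⊤ (was ⊥); enqueue []
  #3 pop 2: in=⊤ → ⊤ (was ⊥); enqueue []
  #4 pop 3: in=⊤ → ⊤ (was ⊥); enqueue [0,2]
  #5 pop 0: in=⊤ → ⊤ (no change)
  #6 pop 2: in=⊤ → ⊤ (no change)

Fixpoint:
  val[0] = ⊤
  val[1] = ⊤
  val[2] = ⊤
  val[3] = ⊤

6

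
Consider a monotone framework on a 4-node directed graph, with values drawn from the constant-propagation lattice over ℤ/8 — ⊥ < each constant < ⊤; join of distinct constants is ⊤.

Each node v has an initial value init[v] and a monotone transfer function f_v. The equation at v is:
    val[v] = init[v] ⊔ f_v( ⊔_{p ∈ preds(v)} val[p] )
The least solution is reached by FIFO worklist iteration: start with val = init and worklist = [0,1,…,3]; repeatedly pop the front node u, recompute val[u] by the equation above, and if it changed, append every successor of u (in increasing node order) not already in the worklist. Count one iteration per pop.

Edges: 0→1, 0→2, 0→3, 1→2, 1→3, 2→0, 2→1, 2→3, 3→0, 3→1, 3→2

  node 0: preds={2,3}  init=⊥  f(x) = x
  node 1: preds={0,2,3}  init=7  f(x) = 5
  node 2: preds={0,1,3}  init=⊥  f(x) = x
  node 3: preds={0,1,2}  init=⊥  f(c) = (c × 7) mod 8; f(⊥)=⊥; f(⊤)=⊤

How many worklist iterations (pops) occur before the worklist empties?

8

Iteration log — 8 steps:
  step 1. node 0  ⊔preds=⊥  new=⊥  stable
  step 2. node 1  ⊔preds=⊥  new=⊤  old=7  +wl: 
  step 3. node 2  ⊔preds=⊤  new=⊤  old=⊥  +wl: 0,1
  step 4. node 3  ⊔preds=⊤  new=⊤  old=⊥  +wl: 2
  step 5. node 0  ⊔preds=⊤  new=⊤  old=⊥  +wl: 3
  step 6. node 1  ⊔preds=⊤  new=⊤  stable
  step 7. node 2  ⊔preds=⊤  new=⊤  stable
  step 8. node 3  ⊔preds=⊤  new=⊤  stable

Least fixpoint reached:
  node 0: ⊤
  node 1: ⊤
  node 2: ⊤
  node 3: ⊤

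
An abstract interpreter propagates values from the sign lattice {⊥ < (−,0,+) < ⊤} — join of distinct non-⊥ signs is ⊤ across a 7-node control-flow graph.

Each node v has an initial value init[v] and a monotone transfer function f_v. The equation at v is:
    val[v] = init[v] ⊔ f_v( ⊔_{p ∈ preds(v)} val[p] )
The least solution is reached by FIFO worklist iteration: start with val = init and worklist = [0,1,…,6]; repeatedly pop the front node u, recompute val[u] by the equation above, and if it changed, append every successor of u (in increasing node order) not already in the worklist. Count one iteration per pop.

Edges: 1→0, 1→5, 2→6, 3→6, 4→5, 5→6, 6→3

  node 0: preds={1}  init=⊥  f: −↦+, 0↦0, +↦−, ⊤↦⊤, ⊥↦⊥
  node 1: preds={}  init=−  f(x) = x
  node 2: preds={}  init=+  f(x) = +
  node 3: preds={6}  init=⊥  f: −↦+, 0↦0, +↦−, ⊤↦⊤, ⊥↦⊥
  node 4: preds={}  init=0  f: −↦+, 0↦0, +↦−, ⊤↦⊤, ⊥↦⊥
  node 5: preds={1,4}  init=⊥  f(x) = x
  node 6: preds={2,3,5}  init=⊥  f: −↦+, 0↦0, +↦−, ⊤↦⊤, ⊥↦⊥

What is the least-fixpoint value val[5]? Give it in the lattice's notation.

⊤

Worklist (9 pops):
  #1 pop 0: in=− → + (was ⊥); enqueue []
  #2 pop 1: in=⊥ → − (no change)
  #3 pop 2: in=⊥ → + (no change)
  #4 pop 3: in=⊥ → ⊥ (no change)
  #5 pop 4: in=⊥ → 0 (no change)
  #6 pop 5: in=⊤ → ⊤ (was ⊥); enqueue []
  #7 pop 6: in=⊤ → ⊤ (was ⊥); enqueue [3]
  #8 pop 3: in=⊤ → ⊤ (was ⊥); enqueue [6]
  #9 pop 6: in=⊤ → ⊤ (no change)

Fixpoint:
  val[0] = +
  val[1] = −
  val[2] = +
  val[3] = ⊤
  val[4] = 0
  val[5] = ⊤
  val[6] = ⊤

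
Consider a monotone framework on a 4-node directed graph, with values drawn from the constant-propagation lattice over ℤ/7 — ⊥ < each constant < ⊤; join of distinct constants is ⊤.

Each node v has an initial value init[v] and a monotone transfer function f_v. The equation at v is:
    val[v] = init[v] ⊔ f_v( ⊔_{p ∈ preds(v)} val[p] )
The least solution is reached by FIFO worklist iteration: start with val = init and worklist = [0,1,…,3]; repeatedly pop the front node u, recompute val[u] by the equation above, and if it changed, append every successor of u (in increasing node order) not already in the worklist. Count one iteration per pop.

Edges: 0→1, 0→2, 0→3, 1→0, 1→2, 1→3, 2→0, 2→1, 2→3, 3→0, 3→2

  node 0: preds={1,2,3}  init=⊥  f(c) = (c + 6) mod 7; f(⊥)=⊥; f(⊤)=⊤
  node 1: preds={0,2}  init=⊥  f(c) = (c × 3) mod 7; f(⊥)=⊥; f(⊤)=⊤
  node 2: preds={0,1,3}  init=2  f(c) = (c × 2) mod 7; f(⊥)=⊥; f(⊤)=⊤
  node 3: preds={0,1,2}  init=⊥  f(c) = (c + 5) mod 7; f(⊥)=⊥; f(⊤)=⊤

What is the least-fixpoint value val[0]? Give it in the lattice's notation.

Worklist (8 pops):
  #1 pop 0: in=2 → 1 (was ⊥); enqueue []
  #2 pop 1: in=⊤ → ⊤ (was ⊥); enqueue [0]
  #3 pop 2: in=⊤ → ⊤ (was 2); enqueue [1]
  #4 pop 3: in=⊤ → ⊤ (was ⊥); enqueue [2]
  #5 pop 0: in=⊤ → ⊤ (was 1); enqueue [3]
  #6 pop 1: in=⊤ → ⊤ (no change)
  #7 pop 2: in=⊤ → ⊤ (no change)
  #8 pop 3: in=⊤ → ⊤ (no change)

Fixpoint:
  val[0] = ⊤
  val[1] = ⊤
  val[2] = ⊤
  val[3] = ⊤

⊤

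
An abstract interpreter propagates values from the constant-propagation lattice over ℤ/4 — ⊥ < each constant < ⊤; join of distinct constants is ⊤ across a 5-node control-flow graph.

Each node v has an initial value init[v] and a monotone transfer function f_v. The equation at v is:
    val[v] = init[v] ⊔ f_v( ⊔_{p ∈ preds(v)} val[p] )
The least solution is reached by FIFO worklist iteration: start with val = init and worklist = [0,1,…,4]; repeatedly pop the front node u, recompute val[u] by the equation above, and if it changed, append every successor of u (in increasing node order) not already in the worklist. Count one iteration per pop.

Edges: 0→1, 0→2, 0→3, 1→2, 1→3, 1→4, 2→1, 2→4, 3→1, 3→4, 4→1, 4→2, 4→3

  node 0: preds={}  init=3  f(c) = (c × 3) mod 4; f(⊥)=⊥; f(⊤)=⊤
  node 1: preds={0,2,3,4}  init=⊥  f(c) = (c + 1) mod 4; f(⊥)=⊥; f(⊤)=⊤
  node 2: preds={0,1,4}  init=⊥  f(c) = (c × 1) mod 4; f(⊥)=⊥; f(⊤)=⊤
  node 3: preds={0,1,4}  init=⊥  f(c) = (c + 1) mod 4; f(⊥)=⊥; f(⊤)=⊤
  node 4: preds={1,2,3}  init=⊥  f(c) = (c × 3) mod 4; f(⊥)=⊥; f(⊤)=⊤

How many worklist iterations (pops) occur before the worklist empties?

Iteration log — 9 steps:
  step 1. node 0  ⊔preds=⊥  new=3  stable
  step 2. node 1  ⊔preds=3  new=0  old=⊥  +wl: 
  step 3. node 2  ⊔preds=⊤  new=⊤  old=⊥  +wl: 1
  step 4. node 3  ⊔preds=⊤  new=⊤  old=⊥  +wl: 
  step 5. node 4  ⊔preds=⊤  new=⊤  old=⊥  +wl: 2,3
  step 6. node 1  ⊔preds=⊤  new=⊤  old=0  +wl: 4
  step 7. node 2  ⊔preds=⊤  new=⊤  stable
  step 8. node 3  ⊔preds=⊤  new=⊤  stable
  step 9. node 4  ⊔preds=⊤  new=⊤  stable

Least fixpoint reached:
  node 0: 3
  node 1: ⊤
  node 2: ⊤
  node 3: ⊤
  node 4: ⊤

9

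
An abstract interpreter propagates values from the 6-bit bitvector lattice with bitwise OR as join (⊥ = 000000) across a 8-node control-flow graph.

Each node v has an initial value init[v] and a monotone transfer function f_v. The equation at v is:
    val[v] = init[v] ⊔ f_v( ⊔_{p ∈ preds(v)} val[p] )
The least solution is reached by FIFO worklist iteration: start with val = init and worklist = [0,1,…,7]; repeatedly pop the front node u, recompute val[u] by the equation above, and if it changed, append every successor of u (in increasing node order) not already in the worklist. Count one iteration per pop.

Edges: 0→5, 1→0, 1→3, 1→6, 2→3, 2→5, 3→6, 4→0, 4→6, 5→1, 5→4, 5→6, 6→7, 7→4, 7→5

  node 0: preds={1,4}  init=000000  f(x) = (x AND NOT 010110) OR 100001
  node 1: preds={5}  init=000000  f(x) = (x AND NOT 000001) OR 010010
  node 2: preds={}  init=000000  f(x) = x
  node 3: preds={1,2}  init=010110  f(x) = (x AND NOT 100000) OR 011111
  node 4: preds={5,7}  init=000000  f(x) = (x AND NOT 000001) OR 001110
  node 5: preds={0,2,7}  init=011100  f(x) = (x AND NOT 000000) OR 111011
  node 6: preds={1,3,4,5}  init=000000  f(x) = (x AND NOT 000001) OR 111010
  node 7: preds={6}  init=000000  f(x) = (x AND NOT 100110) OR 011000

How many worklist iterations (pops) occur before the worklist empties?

Iteration log — 15 steps:
  step 1. node 0  ⊔preds=000000  new=100001  old=000000  +wl: 
  step 2. node 1  ⊔preds=011100  new=011110  old=000000  +wl: 0
  step 3. node 2  ⊔preds=000000  new=000000  stable
  step 4. node 3  ⊔preds=011110  new=011111  old=010110  +wl: 
  step 5. node 4  ⊔preds=011100  new=011110  old=000000  +wl: 
  step 6. node 5  ⊔preds=100001  new=111111  old=011100  +wl: 1,4
  step 7. node 6  ⊔preds=111111  new=111110  old=000000  +wl: 
  step 8. node 7  ⊔preds=111110  new=011000  old=000000  +wl: 5
  step 9. node 0  ⊔preds=011110  new=101001  old=100001  +wl: 
  step 10. node 1  ⊔preds=111111  new=111110  old=011110  +wl: 0,3,6
  step 11. node 4  ⊔preds=111111  new=111110  old=011110  +wl: 
  step 12. node 5  ⊔preds=111001  new=111111  stable
  step 13. node 0  ⊔preds=111110  new=101001  stable
  step 14. node 3  ⊔preds=111110  new=011111  stable
  step 15. node 6  ⊔preds=111111  new=111110  stable

Least fixpoint reached:
  node 0: 101001
  node 1: 111110
  node 2: 000000
  node 3: 011111
  node 4: 111110
  node 5: 111111
  node 6: 111110
  node 7: 011000

15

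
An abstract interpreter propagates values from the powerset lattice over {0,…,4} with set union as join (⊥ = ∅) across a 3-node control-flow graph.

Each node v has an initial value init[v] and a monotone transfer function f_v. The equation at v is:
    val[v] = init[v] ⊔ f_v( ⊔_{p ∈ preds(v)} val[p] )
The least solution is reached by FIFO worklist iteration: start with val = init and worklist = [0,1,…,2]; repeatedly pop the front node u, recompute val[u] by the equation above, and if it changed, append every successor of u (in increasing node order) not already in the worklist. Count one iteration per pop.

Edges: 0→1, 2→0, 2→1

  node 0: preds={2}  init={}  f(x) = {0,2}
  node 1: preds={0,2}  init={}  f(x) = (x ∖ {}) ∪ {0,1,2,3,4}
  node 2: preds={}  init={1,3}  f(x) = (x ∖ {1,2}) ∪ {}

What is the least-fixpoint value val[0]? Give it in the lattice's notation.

{0,2}

Trace (3 dequeues):
  [1] u=0 | in {1,3} | out {0,2} | prev {} | push {}
  [2] u=1 | in {0,1,2,3} | out {0,1,2,3,4} | prev {} | push {}
  [3] u=2 | in {} | out {1,3} | ==

Converged values:
  [0] {0,2}
  [1] {0,1,2,3,4}
  [2] {1,3}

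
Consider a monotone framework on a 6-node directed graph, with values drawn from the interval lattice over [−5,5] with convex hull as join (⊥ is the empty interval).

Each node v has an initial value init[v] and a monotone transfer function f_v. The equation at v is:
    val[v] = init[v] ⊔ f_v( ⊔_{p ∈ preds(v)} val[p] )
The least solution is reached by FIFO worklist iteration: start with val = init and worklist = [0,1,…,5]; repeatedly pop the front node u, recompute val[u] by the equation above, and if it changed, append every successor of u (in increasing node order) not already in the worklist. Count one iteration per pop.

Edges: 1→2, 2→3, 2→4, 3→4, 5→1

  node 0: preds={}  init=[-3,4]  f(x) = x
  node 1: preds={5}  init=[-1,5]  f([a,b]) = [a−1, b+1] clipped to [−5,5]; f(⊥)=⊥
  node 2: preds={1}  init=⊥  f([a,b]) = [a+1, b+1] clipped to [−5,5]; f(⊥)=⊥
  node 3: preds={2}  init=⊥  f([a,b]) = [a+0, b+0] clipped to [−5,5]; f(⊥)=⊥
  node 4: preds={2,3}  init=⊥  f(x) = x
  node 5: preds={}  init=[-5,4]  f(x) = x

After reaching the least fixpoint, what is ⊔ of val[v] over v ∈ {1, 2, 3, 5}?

[-5,5]

Worklist (6 pops):
  #1 pop 0: in=⊥ → [-3,4] (no change)
  #2 pop 1: in=[-5,4] → [-5,5] (was [-1,5]); enqueue []
  #3 pop 2: in=[-5,5] → [-4,5] (was ⊥); enqueue []
  #4 pop 3: in=[-4,5] → [-4,5] (was ⊥); enqueue []
  #5 pop 4: in=[-4,5] → [-4,5] (was ⊥); enqueue []
  #6 pop 5: in=⊥ → [-5,4] (no change)

Fixpoint:
  val[0] = [-3,4]
  val[1] = [-5,5]
  val[2] = [-4,5]
  val[3] = [-4,5]
  val[4] = [-4,5]
  val[5] = [-5,4]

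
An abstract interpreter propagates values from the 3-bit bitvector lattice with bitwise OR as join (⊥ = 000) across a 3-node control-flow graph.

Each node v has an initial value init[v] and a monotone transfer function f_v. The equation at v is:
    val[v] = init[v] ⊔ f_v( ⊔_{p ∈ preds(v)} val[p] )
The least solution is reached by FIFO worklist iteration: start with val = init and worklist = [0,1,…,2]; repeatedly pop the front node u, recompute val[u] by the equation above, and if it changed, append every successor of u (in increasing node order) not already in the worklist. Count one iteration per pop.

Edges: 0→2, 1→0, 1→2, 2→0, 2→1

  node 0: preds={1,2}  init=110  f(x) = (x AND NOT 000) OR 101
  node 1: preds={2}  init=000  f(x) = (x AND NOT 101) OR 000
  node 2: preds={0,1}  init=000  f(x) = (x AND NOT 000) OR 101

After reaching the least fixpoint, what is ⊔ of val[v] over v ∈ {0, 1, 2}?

111

Iteration log — 7 steps:
  step 1. node 0  ⊔preds=000  new=111  old=110  +wl: 
  step 2. node 1  ⊔preds=000  new=000  stable
  step 3. node 2  ⊔preds=111  new=111  old=000  +wl: 0,1
  step 4. node 0  ⊔preds=111  new=111  stable
  step 5. node 1  ⊔preds=111  new=010  old=000  +wl: 0,2
  step 6. node 0  ⊔preds=111  new=111  stable
  step 7. node 2  ⊔preds=111  new=111  stable

Least fixpoint reached:
  node 0: 111
  node 1: 010
  node 2: 111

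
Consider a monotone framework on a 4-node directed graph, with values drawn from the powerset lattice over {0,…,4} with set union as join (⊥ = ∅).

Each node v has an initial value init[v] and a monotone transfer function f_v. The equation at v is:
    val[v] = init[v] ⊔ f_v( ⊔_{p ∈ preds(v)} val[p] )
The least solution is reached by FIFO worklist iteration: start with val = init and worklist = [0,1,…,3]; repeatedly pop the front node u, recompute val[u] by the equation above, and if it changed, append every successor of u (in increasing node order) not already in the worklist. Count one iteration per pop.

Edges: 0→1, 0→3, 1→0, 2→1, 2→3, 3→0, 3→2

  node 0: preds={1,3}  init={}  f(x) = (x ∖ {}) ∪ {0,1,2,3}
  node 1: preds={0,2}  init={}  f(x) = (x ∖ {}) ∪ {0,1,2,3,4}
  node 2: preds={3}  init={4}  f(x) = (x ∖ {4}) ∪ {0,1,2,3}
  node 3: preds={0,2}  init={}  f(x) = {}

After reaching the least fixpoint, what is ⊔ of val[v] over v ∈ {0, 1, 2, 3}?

Worklist (7 pops):
  #1 pop 0: in={} → {0,1,2,3} (was {}); enqueue []
  #2 pop 1: in={0,1,2,3,4} → {0,1,2,3,4} (was {}); enqueue [0]
  #3 pop 2: in={} → {0,1,2,3,4} (was {4}); enqueue [1]
  #4 pop 3: in={0,1,2,3,4} → {} (no change)
  #5 pop 0: in={0,1,2,3,4} → {0,1,2,3,4} (was {0,1,2,3}); enqueue [3]
  #6 pop 1: in={0,1,2,3,4} → {0,1,2,3,4} (no change)
  #7 pop 3: in={0,1,2,3,4} → {} (no change)

Fixpoint:
  val[0] = {0,1,2,3,4}
  val[1] = {0,1,2,3,4}
  val[2] = {0,1,2,3,4}
  val[3] = {}

{0,1,2,3,4}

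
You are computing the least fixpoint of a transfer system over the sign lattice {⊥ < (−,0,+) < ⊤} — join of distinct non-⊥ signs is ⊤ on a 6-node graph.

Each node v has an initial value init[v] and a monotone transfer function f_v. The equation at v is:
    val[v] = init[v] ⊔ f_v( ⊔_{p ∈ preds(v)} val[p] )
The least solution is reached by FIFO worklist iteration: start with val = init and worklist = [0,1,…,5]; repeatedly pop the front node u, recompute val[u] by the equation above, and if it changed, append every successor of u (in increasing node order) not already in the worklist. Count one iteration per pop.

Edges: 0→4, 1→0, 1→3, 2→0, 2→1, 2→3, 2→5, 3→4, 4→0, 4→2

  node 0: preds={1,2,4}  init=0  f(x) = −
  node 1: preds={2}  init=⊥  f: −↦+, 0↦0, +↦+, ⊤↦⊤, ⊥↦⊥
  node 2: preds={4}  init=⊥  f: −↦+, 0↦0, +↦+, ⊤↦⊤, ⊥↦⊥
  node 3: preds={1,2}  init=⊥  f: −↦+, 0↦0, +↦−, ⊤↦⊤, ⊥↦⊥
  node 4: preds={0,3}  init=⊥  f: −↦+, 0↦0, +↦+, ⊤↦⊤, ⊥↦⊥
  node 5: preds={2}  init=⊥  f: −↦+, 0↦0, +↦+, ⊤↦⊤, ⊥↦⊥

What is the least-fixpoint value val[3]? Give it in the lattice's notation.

Iteration log — 14 steps:
  step 1. node 0  ⊔preds=⊥  new=⊤  old=0  +wl: 
  step 2. node 1  ⊔preds=⊥  new=⊥  stable
  step 3. node 2  ⊔preds=⊥  new=⊥  stable
  step 4. node 3  ⊔preds=⊥  new=⊥  stable
  step 5. node 4  ⊔preds=⊤  new=⊤  old=⊥  +wl: 0,2
  step 6. node 5  ⊔preds=⊥  new=⊥  stable
  step 7. node 0  ⊔preds=⊤  new=⊤  stable
  step 8. node 2  ⊔preds=⊤  new=⊤  old=⊥  +wl: 0,1,3,5
  step 9. node 0  ⊔preds=⊤  new=⊤  stable
  step 10. node 1  ⊔preds=⊤  new=⊤  old=⊥  +wl: 0
  step 11. node 3  ⊔preds=⊤  new=⊤  old=⊥  +wl: 4
  step 12. node 5  ⊔preds=⊤  new=⊤  old=⊥  +wl: 
  step 13. node 0  ⊔preds=⊤  new=⊤  stable
  step 14. node 4  ⊔preds=⊤  new=⊤  stable

Least fixpoint reached:
  node 0: ⊤
  node 1: ⊤
  node 2: ⊤
  node 3: ⊤
  node 4: ⊤
  node 5: ⊤

⊤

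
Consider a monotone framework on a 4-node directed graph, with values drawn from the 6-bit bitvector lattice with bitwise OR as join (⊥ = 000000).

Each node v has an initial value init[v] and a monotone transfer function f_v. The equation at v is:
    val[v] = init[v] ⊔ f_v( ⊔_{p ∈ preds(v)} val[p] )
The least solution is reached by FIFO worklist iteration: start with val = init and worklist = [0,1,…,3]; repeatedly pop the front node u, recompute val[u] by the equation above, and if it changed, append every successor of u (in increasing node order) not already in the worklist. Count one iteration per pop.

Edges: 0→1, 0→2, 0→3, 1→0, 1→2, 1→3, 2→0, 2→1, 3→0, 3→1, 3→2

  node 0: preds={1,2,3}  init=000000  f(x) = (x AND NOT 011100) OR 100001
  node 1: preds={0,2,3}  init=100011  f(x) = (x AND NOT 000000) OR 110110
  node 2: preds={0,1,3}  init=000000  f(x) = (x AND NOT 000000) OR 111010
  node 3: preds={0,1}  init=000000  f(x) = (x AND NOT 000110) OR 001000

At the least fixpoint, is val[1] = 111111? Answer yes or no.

Iteration log — 9 steps:
  step 1. node 0  ⊔preds=100011  new=100011  old=000000  +wl: 
  step 2. node 1  ⊔preds=100011  new=110111  old=100011  +wl: 0
  step 3. node 2  ⊔preds=110111  new=111111  old=000000  +wl: 1
  step 4. node 3  ⊔preds=110111  new=111001  old=000000  +wl: 2
  step 5. node 0  ⊔preds=111111  new=100011  stable
  step 6. node 1  ⊔preds=111111  new=111111  old=110111  +wl: 0,3
  step 7. node 2  ⊔preds=111111  new=111111  stable
  step 8. node 0  ⊔preds=111111  new=100011  stable
  step 9. node 3  ⊔preds=111111  new=111001  stable

Least fixpoint reached:
  node 0: 100011
  node 1: 111111
  node 2: 111111
  node 3: 111001

yes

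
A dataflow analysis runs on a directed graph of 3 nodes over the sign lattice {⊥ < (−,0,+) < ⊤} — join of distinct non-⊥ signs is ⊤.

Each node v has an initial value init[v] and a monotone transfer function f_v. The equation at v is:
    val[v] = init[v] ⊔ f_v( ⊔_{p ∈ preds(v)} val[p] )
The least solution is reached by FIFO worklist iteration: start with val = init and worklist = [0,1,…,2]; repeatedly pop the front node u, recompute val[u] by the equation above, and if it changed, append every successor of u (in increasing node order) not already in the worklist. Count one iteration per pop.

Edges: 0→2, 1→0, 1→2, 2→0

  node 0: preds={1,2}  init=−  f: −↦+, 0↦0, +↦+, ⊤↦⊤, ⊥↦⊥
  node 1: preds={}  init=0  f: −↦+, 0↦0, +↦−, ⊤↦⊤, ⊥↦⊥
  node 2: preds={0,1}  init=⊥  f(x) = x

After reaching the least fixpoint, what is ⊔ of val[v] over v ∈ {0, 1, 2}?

Trace (4 dequeues):
  [1] u=0 | in 0 | out ⊤ | prev − | push {}
  [2] u=1 | in ⊥ | out 0 | ==
  [3] u=2 | in ⊤ | out ⊤ | prev ⊥ | push {0}
  [4] u=0 | in ⊤ | out ⊤ | ==

Converged values:
  [0] ⊤
  [1] 0
  [2] ⊤

⊤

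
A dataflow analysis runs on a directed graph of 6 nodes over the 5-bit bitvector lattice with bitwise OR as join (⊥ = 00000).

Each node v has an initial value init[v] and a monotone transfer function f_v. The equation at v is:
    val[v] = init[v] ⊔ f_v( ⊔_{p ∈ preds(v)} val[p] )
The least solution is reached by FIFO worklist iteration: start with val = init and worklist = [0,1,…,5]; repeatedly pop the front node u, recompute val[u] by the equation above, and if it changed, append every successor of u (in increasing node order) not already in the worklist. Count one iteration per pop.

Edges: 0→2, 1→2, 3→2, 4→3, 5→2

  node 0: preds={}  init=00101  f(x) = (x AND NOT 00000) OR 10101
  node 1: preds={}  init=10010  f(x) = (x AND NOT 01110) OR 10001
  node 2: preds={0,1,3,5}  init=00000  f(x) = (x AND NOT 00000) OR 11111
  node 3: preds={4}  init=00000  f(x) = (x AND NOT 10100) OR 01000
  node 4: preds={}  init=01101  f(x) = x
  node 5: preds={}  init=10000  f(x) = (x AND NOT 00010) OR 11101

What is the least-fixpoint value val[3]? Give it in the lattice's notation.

01001

Trace (7 dequeues):
  [1] u=0 | in 00000 | out 10101 | prev 00101 | push {}
  [2] u=1 | in 00000 | out 10011 | prev 10010 | push {}
  [3] u=2 | in 10111 | out 11111 | prev 00000 | push {}
  [4] u=3 | in 01101 | out 01001 | prev 00000 | push {2}
  [5] u=4 | in 00000 | out 01101 | ==
  [6] u=5 | in 00000 | out 11101 | prev 10000 | push {}
  [7] u=2 | in 11111 | out 11111 | ==

Converged values:
  [0] 10101
  [1] 10011
  [2] 11111
  [3] 01001
  [4] 01101
  [5] 11101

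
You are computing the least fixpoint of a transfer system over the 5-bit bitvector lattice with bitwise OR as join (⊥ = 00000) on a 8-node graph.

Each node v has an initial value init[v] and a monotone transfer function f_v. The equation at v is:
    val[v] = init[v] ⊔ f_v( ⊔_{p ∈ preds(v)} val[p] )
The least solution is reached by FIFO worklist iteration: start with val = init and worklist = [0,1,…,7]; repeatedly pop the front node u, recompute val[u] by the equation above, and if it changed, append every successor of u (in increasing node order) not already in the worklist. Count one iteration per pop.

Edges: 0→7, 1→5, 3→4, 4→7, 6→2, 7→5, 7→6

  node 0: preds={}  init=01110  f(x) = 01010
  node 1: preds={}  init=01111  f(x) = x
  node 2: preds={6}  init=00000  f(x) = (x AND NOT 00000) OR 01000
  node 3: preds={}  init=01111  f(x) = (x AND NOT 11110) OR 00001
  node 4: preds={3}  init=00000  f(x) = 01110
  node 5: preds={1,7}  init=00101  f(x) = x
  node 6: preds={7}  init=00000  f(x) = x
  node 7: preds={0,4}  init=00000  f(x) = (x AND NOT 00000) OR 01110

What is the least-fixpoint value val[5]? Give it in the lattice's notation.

Trace (11 dequeues):
  [1] u=0 | in 00000 | out 01110 | ==
  [2] u=1 | in 00000 | out 01111 | ==
  [3] u=2 | in 00000 | out 01000 | prev 00000 | push {}
  [4] u=3 | in 00000 | out 01111 | ==
  [5] u=4 | in 01111 | out 01110 | prev 00000 | push {}
  [6] u=5 | in 01111 | out 01111 | prev 00101 | push {}
  [7] u=6 | in 00000 | out 00000 | ==
  [8] u=7 | in 01110 | out 01110 | prev 00000 | push {5,6}
  [9] u=5 | in 01111 | out 01111 | ==
  [10] u=6 | in 01110 | out 01110 | prev 00000 | push {2}
  [11] u=2 | in 01110 | out 01110 | prev 01000 | push {}

Converged values:
  [0] 01110
  [1] 01111
  [2] 01110
  [3] 01111
  [4] 01110
  [5] 01111
  [6] 01110
  [7] 01110

01111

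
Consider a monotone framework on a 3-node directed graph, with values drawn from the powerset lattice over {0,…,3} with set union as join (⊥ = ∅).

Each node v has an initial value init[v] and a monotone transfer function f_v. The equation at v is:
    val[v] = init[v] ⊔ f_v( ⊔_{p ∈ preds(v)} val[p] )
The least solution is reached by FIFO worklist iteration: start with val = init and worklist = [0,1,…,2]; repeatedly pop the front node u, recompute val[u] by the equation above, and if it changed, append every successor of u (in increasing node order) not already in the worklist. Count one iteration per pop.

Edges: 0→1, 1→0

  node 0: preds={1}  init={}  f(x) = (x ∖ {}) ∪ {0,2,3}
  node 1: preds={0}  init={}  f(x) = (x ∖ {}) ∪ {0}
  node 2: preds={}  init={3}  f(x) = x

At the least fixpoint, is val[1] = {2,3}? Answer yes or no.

Trace (4 dequeues):
  [1] u=0 | in {} | out {0,2,3} | prev {} | push {}
  [2] u=1 | in {0,2,3} | out {0,2,3} | prev {} | push {0}
  [3] u=2 | in {} | out {3} | ==
  [4] u=0 | in {0,2,3} | out {0,2,3} | ==

Converged values:
  [0] {0,2,3}
  [1] {0,2,3}
  [2] {3}

no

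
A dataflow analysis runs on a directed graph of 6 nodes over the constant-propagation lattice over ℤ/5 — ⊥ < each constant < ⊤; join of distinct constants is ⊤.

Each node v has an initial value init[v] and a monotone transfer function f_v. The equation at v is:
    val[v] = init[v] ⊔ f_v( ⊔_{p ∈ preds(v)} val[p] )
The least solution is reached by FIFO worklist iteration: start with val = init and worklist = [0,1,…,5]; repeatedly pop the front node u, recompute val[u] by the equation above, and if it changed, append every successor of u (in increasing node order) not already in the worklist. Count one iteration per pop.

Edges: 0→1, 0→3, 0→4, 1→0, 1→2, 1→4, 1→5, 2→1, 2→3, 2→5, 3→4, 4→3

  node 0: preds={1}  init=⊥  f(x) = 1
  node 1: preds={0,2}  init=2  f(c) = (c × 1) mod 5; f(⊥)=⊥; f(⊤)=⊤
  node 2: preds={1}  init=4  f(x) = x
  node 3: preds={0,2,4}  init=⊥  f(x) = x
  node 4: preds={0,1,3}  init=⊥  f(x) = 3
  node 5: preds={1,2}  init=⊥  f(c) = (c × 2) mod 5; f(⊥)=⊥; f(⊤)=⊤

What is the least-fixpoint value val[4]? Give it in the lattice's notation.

Trace (9 dequeues):
  [1] u=0 | in 2 | out 1 | prev ⊥ | push {}
  [2] u=1 | in ⊤ | out ⊤ | prev 2 | push {0}
  [3] u=2 | in ⊤ | out ⊤ | prev 4 | push {1}
  [4] u=3 | in ⊤ | out ⊤ | prev ⊥ | push {}
  [5] u=4 | in ⊤ | out 3 | prev ⊥ | push {3}
  [6] u=5 | in ⊤ | out ⊤ | prev ⊥ | push {}
  [7] u=0 | in ⊤ | out 1 | ==
  [8] u=1 | in ⊤ | out ⊤ | ==
  [9] u=3 | in ⊤ | out ⊤ | ==

Converged values:
  [0] 1
  [1] ⊤
  [2] ⊤
  [3] ⊤
  [4] 3
  [5] ⊤

3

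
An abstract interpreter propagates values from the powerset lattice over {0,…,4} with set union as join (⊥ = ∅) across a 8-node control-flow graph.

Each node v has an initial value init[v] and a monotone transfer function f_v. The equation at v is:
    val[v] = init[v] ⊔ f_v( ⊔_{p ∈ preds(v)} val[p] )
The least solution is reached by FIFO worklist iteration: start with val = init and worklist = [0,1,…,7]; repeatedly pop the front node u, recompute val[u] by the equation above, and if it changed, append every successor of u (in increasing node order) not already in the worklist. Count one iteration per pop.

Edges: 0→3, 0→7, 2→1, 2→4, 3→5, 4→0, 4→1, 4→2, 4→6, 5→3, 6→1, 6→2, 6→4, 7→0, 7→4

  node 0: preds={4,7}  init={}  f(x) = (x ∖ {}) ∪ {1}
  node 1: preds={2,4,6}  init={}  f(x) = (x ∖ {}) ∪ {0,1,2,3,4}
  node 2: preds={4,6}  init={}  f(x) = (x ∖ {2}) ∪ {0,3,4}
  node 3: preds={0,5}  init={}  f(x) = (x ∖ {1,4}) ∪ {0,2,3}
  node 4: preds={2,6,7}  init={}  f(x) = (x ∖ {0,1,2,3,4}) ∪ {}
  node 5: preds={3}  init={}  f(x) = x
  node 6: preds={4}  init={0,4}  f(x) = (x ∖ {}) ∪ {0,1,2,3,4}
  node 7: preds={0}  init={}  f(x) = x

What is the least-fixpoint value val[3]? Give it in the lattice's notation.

{0,2,3}

Iteration log — 14 steps:
  step 1. node 0  ⊔preds={}  new={1}  old={}  +wl: 
  step 2. node 1  ⊔preds={0,4}  new={0,1,2,3,4}  old={}  +wl: 
  step 3. node 2  ⊔preds={0,4}  new={0,3,4}  old={}  +wl: 1
  step 4. node 3  ⊔preds={1}  new={0,2,3}  old={}  +wl: 
  step 5. node 4  ⊔preds={0,3,4}  new={}  stable
  step 6. node 5  ⊔preds={0,2,3}  new={0,2,3}  old={}  +wl: 3
  step 7. node 6  ⊔preds={}  new={0,1,2,3,4}  old={0,4}  +wl: 2,4
  step 8. node 7  ⊔preds={1}  new={1}  old={}  +wl: 0
  step 9. node 1  ⊔preds={0,1,2,3,4}  new={0,1,2,3,4}  stable
  step 10. node 3  ⊔preds={0,1,2,3}  new={0,2,3}  stable
  step 11. node 2  ⊔preds={0,1,2,3,4}  new={0,1,3,4}  old={0,3,4}  +wl: 1
  step 12. node 4  ⊔preds={0,1,2,3,4}  new={}  stable
  step 13. node 0  ⊔preds={1}  new={1}  stable
  step 14. node 1  ⊔preds={0,1,2,3,4}  new={0,1,2,3,4}  stable

Least fixpoint reached:
  node 0: {1}
  node 1: {0,1,2,3,4}
  node 2: {0,1,3,4}
  node 3: {0,2,3}
  node 4: {}
  node 5: {0,2,3}
  node 6: {0,1,2,3,4}
  node 7: {1}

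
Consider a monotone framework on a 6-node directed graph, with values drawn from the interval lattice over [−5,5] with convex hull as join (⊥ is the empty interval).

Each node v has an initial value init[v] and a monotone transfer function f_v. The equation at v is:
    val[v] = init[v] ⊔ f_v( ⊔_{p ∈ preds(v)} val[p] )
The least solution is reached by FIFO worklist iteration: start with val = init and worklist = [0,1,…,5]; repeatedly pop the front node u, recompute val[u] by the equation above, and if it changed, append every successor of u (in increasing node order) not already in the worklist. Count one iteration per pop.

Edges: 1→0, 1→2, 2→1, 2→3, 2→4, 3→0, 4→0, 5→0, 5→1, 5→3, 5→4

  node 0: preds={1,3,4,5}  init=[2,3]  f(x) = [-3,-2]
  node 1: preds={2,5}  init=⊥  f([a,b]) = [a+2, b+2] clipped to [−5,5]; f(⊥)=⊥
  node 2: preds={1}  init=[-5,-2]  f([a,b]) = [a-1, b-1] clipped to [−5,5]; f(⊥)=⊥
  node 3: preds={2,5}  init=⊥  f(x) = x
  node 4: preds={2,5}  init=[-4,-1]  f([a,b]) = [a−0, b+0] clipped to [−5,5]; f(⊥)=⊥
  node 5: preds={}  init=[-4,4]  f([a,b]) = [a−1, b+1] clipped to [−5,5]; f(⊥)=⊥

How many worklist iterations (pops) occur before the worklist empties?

8

Worklist (8 pops):
  #1 pop 0: in=[-4,4] → [-3,3] (was [2,3]); enqueue []
  #2 pop 1: in=[-5,4] → [-3,5] (was ⊥); enqueue [0]
  #3 pop 2: in=[-3,5] → [-5,4] (was [-5,-2]); enqueue [1]
  #4 pop 3: in=[-5,4] → [-5,4] (was ⊥); enqueue []
  #5 pop 4: in=[-5,4] → [-5,4] (was [-4,-1]); enqueue []
  #6 pop 5: in=⊥ → [-4,4] (no change)
  #7 pop 0: in=[-5,5] → [-3,3] (no change)
  #8 pop 1: in=[-5,4] → [-3,5] (no change)

Fixpoint:
  val[0] = [-3,3]
  val[1] = [-3,5]
  val[2] = [-5,4]
  val[3] = [-5,4]
  val[4] = [-5,4]
  val[5] = [-4,4]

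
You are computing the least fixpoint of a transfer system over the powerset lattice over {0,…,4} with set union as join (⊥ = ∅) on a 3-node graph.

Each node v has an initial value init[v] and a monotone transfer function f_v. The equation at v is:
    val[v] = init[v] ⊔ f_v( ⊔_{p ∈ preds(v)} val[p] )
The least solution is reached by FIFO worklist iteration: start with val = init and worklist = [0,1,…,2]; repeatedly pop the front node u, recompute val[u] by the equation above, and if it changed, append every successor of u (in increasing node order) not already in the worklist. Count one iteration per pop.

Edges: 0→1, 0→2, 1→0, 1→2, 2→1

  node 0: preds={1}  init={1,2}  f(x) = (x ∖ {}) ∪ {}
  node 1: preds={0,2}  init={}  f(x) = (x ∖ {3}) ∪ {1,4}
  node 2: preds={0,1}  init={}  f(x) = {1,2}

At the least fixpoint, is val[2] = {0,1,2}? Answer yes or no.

no

Trace (6 dequeues):
  [1] u=0 | in {} | out {1,2} | ==
  [2] u=1 | in {1,2} | out {1,2,4} | prev {} | push {0}
  [3] u=2 | in {1,2,4} | out {1,2} | prev {} | push {1}
  [4] u=0 | in {1,2,4} | out {1,2,4} | prev {1,2} | push {2}
  [5] u=1 | in {1,2,4} | out {1,2,4} | ==
  [6] u=2 | in {1,2,4} | out {1,2} | ==

Converged values:
  [0] {1,2,4}
  [1] {1,2,4}
  [2] {1,2}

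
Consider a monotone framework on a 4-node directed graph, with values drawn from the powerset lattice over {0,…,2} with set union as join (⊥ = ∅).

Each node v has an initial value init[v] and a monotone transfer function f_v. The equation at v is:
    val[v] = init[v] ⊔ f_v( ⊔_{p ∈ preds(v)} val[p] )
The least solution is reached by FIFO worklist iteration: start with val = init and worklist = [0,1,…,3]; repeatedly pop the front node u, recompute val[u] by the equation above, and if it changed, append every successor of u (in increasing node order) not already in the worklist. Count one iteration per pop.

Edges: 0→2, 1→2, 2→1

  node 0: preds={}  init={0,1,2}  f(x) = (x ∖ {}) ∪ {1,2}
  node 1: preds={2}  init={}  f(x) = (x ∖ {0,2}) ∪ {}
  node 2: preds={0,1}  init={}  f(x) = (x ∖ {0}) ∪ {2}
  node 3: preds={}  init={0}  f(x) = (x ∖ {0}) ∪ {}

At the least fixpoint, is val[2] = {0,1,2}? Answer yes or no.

no

Worklist (6 pops):
  #1 pop 0: in={} → {0,1,2} (no change)
  #2 pop 1: in={} → {} (no change)
  #3 pop 2: in={0,1,2} → {1,2} (was {}); enqueue [1]
  #4 pop 3: in={} → {0} (no change)
  #5 pop 1: in={1,2} → {1} (was {}); enqueue [2]
  #6 pop 2: in={0,1,2} → {1,2} (no change)

Fixpoint:
  val[0] = {0,1,2}
  val[1] = {1}
  val[2] = {1,2}
  val[3] = {0}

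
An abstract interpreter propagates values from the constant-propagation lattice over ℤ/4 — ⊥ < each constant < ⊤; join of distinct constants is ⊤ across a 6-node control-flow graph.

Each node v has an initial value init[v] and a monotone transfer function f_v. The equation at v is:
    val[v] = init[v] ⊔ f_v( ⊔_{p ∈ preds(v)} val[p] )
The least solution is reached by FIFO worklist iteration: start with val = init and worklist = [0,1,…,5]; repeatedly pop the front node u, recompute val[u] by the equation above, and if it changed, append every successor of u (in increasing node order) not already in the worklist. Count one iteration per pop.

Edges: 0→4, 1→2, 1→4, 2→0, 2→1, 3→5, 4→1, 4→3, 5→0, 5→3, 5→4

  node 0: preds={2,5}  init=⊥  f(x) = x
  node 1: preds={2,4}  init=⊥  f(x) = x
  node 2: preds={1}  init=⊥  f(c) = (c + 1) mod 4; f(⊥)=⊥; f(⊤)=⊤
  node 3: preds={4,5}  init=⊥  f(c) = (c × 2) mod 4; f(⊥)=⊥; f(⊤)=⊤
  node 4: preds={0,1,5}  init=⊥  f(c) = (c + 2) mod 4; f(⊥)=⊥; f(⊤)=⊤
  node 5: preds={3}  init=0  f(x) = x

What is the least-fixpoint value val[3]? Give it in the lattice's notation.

Trace (18 dequeues):
  [1] u=0 | in 0 | out 0 | prev ⊥ | push {}
  [2] u=1 | in ⊥ | out ⊥ | ==
  [3] u=2 | in ⊥ | out ⊥ | ==
  [4] u=3 | in 0 | out 0 | prev ⊥ | push {}
  [5] u=4 | in 0 | out 2 | prev ⊥ | push {1,3}
  [6] u=5 | in 0 | out 0 | ==
  [7] u=1 | in 2 | out 2 | prev ⊥ | push {2,4}
  [8] u=3 | in ⊤ | out ⊤ | prev 0 | push {5}
  [9] u=2 | in 2 | out 3 | prev ⊥ | push {0,1}
  [10] u=4 | in ⊤ | out ⊤ | prev 2 | push {3}
  [11] u=5 | in ⊤ | out ⊤ | prev 0 | push {4}
  [12] u=0 | in ⊤ | out ⊤ | prev 0 | push {}
  [13] u=1 | in ⊤ | out ⊤ | prev 2 | push {2}
  [14] u=3 | in ⊤ | out ⊤ | ==
  [15] u=4 | in ⊤ | out ⊤ | ==
  [16] u=2 | in ⊤ | out ⊤ | prev 3 | push {0,1}
  [17] u=0 | in ⊤ | out ⊤ | ==
  [18] u=1 | in ⊤ | out ⊤ | ==

Converged values:
  [0] ⊤
  [1] ⊤
  [2] ⊤
  [3] ⊤
  [4] ⊤
  [5] ⊤

⊤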